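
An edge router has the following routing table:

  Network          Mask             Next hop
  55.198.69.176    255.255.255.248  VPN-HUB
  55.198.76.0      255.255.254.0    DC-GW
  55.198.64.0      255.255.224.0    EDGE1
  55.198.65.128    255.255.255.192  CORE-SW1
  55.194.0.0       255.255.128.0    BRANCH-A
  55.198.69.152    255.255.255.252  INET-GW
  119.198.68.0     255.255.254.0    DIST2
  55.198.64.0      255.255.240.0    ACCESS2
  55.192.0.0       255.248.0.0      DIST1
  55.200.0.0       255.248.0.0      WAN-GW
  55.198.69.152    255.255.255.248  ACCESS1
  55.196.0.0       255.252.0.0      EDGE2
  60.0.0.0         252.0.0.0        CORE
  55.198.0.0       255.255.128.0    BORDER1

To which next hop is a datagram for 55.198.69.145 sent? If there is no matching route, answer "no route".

ACCESS2

Routes whose prefix contains 55.198.69.145:
  55.192.0.0/13 (55.192.0.0 - 55.199.255.255) -> DIST1
  55.196.0.0/14 (55.196.0.0 - 55.199.255.255) -> EDGE2
  55.198.0.0/17 (55.198.0.0 - 55.198.127.255) -> BORDER1
  55.198.64.0/19 (55.198.64.0 - 55.198.95.255) -> EDGE1
  55.198.64.0/20 (55.198.64.0 - 55.198.79.255) -> ACCESS2
More-specific entries that do NOT match:
  55.198.69.152/30 (55.198.69.152 - 55.198.69.155) does not contain 55.198.69.145
  55.198.69.176/29 (55.198.69.176 - 55.198.69.183) does not contain 55.198.69.145
  55.198.69.152/29 (55.198.69.152 - 55.198.69.159) does not contain 55.198.69.145
  55.198.65.128/26 (55.198.65.128 - 55.198.65.191) does not contain 55.198.69.145
  55.198.76.0/23 (55.198.76.0 - 55.198.77.255) does not contain 55.198.69.145
  119.198.68.0/23 (119.198.68.0 - 119.198.69.255) does not contain 55.198.69.145
Longest matching prefix is /20 -> next hop ACCESS2.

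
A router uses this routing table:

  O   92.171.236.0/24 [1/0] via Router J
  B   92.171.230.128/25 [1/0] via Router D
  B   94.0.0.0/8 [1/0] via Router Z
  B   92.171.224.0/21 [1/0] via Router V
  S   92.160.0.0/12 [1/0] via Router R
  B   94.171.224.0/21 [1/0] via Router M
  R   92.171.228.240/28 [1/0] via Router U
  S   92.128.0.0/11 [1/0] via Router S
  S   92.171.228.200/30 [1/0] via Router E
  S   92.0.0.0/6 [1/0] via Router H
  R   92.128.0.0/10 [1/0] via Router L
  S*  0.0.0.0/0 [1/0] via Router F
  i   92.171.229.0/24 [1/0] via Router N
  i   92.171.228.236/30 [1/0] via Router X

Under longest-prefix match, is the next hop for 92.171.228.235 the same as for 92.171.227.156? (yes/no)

yes

92.171.228.235: longest match 92.171.224.0/21 -> Router V
92.171.227.156: longest match 92.171.224.0/21 -> Router V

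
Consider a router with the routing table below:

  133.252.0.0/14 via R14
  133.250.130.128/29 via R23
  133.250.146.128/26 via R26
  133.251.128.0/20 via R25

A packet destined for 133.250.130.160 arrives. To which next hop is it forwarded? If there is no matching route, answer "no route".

No entry's prefix contains 133.250.130.160; there is no default route.

no route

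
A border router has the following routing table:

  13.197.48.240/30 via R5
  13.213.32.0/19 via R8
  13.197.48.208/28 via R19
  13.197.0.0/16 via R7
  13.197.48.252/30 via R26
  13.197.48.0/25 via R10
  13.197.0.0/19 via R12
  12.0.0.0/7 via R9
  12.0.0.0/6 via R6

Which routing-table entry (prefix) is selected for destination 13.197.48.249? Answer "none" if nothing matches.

Entries matching 13.197.48.249:
  12.0.0.0/6 (12.0.0.0 - 15.255.255.255)
  12.0.0.0/7 (12.0.0.0 - 13.255.255.255)
  13.197.0.0/16 (13.197.0.0 - 13.197.255.255)
Most specific is 13.197.0.0/16.

13.197.0.0/16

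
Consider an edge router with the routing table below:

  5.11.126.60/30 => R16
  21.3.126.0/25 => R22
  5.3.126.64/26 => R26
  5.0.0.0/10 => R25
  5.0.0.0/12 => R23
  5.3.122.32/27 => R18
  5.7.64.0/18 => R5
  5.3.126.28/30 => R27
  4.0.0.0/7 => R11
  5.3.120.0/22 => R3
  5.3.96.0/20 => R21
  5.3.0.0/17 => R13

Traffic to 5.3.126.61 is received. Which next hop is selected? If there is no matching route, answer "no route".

Routes whose prefix contains 5.3.126.61:
  4.0.0.0/7 (4.0.0.0 - 5.255.255.255) -> R11
  5.0.0.0/10 (5.0.0.0 - 5.63.255.255) -> R25
  5.0.0.0/12 (5.0.0.0 - 5.15.255.255) -> R23
  5.3.0.0/17 (5.3.0.0 - 5.3.127.255) -> R13
More-specific entries that do NOT match:
  5.11.126.60/30 (5.11.126.60 - 5.11.126.63) does not contain 5.3.126.61
  5.3.126.28/30 (5.3.126.28 - 5.3.126.31) does not contain 5.3.126.61
  5.3.122.32/27 (5.3.122.32 - 5.3.122.63) does not contain 5.3.126.61
  5.3.126.64/26 (5.3.126.64 - 5.3.126.127) does not contain 5.3.126.61
  21.3.126.0/25 (21.3.126.0 - 21.3.126.127) does not contain 5.3.126.61
  5.3.120.0/22 (5.3.120.0 - 5.3.123.255) does not contain 5.3.126.61
  5.3.96.0/20 (5.3.96.0 - 5.3.111.255) does not contain 5.3.126.61
  5.7.64.0/18 (5.7.64.0 - 5.7.127.255) does not contain 5.3.126.61
Longest matching prefix is /17 -> next hop R13.

R13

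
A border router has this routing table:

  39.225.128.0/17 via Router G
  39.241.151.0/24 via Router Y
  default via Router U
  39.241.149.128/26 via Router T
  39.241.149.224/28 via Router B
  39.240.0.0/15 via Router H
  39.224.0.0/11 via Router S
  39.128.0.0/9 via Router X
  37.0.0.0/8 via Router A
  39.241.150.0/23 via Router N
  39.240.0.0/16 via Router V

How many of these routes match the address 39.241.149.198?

4

Prefixes containing 39.241.149.198:
  0.0.0.0/0 (default, matches everything)
  39.128.0.0/9 (39.128.0.0 - 39.255.255.255)
  39.224.0.0/11 (39.224.0.0 - 39.255.255.255)
  39.240.0.0/15 (39.240.0.0 - 39.241.255.255)
Total matching entries: 4.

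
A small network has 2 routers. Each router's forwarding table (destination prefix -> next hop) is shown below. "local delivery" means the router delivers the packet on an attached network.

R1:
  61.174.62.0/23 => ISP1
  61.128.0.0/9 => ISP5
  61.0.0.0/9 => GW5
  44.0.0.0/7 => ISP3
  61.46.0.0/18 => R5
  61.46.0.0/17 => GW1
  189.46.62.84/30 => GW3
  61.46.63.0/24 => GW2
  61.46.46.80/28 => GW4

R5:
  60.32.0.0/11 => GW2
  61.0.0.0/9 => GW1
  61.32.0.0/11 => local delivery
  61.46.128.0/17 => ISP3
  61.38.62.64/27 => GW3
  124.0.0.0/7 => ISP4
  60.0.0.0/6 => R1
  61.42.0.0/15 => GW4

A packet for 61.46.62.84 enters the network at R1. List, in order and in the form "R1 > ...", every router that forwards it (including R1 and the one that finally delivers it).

At R1: longest match for 61.46.62.84 is 61.46.0.0/18 -> R5
At R5: longest match for 61.46.62.84 is 61.32.0.0/11 -> local delivery

R1 > R5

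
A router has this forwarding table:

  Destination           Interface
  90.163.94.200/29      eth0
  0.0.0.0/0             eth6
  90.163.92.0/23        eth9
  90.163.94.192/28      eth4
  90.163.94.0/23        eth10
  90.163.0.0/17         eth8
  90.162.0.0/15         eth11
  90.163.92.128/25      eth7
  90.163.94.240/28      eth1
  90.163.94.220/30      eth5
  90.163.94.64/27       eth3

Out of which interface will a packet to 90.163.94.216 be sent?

eth10

Routes whose prefix contains 90.163.94.216:
  0.0.0.0/0 (default, matches everything) -> eth6
  90.162.0.0/15 (90.162.0.0 - 90.163.255.255) -> eth11
  90.163.0.0/17 (90.163.0.0 - 90.163.127.255) -> eth8
  90.163.94.0/23 (90.163.94.0 - 90.163.95.255) -> eth10
More-specific entries that do NOT match:
  90.163.94.220/30 (90.163.94.220 - 90.163.94.223) does not contain 90.163.94.216
  90.163.94.200/29 (90.163.94.200 - 90.163.94.207) does not contain 90.163.94.216
  90.163.94.192/28 (90.163.94.192 - 90.163.94.207) does not contain 90.163.94.216
  90.163.94.240/28 (90.163.94.240 - 90.163.94.255) does not contain 90.163.94.216
  90.163.94.64/27 (90.163.94.64 - 90.163.94.95) does not contain 90.163.94.216
  90.163.92.128/25 (90.163.92.128 - 90.163.92.255) does not contain 90.163.94.216
Longest matching prefix is /23 -> interface eth10.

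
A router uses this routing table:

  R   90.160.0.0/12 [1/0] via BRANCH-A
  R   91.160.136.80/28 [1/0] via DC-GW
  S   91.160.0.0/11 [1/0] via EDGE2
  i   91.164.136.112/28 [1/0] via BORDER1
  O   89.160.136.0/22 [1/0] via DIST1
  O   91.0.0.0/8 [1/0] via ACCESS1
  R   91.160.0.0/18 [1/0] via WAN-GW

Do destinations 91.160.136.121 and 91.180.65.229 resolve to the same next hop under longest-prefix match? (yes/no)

yes

91.160.136.121: longest match 91.160.0.0/11 -> EDGE2
91.180.65.229: longest match 91.160.0.0/11 -> EDGE2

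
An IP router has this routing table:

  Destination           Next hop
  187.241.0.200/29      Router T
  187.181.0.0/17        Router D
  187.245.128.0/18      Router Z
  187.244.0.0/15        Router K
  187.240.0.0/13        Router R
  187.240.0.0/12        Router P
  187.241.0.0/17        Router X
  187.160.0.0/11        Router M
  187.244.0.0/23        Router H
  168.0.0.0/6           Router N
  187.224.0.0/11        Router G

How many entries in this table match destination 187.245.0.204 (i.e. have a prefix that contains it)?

Prefixes containing 187.245.0.204:
  187.224.0.0/11 (187.224.0.0 - 187.255.255.255)
  187.240.0.0/12 (187.240.0.0 - 187.255.255.255)
  187.240.0.0/13 (187.240.0.0 - 187.247.255.255)
  187.244.0.0/15 (187.244.0.0 - 187.245.255.255)
Total matching entries: 4.

4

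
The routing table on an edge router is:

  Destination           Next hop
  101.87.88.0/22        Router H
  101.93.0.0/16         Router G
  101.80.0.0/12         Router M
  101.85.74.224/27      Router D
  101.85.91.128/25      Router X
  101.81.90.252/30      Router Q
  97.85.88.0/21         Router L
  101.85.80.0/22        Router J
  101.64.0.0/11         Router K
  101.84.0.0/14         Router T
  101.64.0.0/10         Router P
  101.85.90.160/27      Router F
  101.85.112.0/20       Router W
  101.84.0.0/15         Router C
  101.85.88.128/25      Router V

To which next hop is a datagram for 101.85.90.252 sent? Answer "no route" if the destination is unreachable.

Routes whose prefix contains 101.85.90.252:
  101.64.0.0/10 (101.64.0.0 - 101.127.255.255) -> Router P
  101.64.0.0/11 (101.64.0.0 - 101.95.255.255) -> Router K
  101.80.0.0/12 (101.80.0.0 - 101.95.255.255) -> Router M
  101.84.0.0/14 (101.84.0.0 - 101.87.255.255) -> Router T
  101.84.0.0/15 (101.84.0.0 - 101.85.255.255) -> Router C
More-specific entries that do NOT match:
  101.81.90.252/30 (101.81.90.252 - 101.81.90.255) does not contain 101.85.90.252
  101.85.74.224/27 (101.85.74.224 - 101.85.74.255) does not contain 101.85.90.252
  101.85.90.160/27 (101.85.90.160 - 101.85.90.191) does not contain 101.85.90.252
  101.85.91.128/25 (101.85.91.128 - 101.85.91.255) does not contain 101.85.90.252
  101.85.88.128/25 (101.85.88.128 - 101.85.88.255) does not contain 101.85.90.252
  101.87.88.0/22 (101.87.88.0 - 101.87.91.255) does not contain 101.85.90.252
  101.85.80.0/22 (101.85.80.0 - 101.85.83.255) does not contain 101.85.90.252
  97.85.88.0/21 (97.85.88.0 - 97.85.95.255) does not contain 101.85.90.252
  101.85.112.0/20 (101.85.112.0 - 101.85.127.255) does not contain 101.85.90.252
  101.93.0.0/16 (101.93.0.0 - 101.93.255.255) does not contain 101.85.90.252
Longest matching prefix is /15 -> next hop Router C.

Router C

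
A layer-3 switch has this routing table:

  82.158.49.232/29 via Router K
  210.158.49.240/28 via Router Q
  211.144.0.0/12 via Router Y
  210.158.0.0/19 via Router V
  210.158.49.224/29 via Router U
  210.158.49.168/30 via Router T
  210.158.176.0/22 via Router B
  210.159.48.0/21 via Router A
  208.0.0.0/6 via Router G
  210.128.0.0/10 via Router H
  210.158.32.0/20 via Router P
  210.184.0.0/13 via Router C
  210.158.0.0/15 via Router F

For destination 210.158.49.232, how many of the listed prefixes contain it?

Prefixes containing 210.158.49.232:
  208.0.0.0/6 (208.0.0.0 - 211.255.255.255)
  210.128.0.0/10 (210.128.0.0 - 210.191.255.255)
  210.158.0.0/15 (210.158.0.0 - 210.159.255.255)
Total matching entries: 3.

3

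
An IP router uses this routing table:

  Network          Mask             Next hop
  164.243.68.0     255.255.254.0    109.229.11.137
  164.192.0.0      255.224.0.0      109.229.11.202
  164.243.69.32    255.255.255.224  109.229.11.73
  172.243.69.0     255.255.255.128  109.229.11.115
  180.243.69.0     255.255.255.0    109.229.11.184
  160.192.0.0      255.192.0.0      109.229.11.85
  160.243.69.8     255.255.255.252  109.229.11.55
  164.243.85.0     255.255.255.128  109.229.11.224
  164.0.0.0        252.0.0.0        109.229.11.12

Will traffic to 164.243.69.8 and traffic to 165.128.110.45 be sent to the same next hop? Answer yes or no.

no

164.243.69.8: longest match 164.243.68.0/23 -> 109.229.11.137
165.128.110.45: longest match 164.0.0.0/6 -> 109.229.11.12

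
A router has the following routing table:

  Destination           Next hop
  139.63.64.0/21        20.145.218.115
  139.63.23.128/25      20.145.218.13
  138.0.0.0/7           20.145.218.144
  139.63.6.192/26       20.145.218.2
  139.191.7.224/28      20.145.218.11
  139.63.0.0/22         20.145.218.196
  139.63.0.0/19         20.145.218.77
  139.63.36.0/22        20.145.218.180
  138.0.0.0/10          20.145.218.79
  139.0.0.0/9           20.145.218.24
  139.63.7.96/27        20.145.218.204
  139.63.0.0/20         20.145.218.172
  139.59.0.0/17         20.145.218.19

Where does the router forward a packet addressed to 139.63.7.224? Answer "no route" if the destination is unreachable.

20.145.218.172

Routes whose prefix contains 139.63.7.224:
  138.0.0.0/7 (138.0.0.0 - 139.255.255.255) -> 20.145.218.144
  139.0.0.0/9 (139.0.0.0 - 139.127.255.255) -> 20.145.218.24
  139.63.0.0/19 (139.63.0.0 - 139.63.31.255) -> 20.145.218.77
  139.63.0.0/20 (139.63.0.0 - 139.63.15.255) -> 20.145.218.172
More-specific entries that do NOT match:
  139.191.7.224/28 (139.191.7.224 - 139.191.7.239) does not contain 139.63.7.224
  139.63.7.96/27 (139.63.7.96 - 139.63.7.127) does not contain 139.63.7.224
  139.63.6.192/26 (139.63.6.192 - 139.63.6.255) does not contain 139.63.7.224
  139.63.23.128/25 (139.63.23.128 - 139.63.23.255) does not contain 139.63.7.224
  139.63.0.0/22 (139.63.0.0 - 139.63.3.255) does not contain 139.63.7.224
  139.63.36.0/22 (139.63.36.0 - 139.63.39.255) does not contain 139.63.7.224
  139.63.64.0/21 (139.63.64.0 - 139.63.71.255) does not contain 139.63.7.224
Longest matching prefix is /20 -> next hop 20.145.218.172.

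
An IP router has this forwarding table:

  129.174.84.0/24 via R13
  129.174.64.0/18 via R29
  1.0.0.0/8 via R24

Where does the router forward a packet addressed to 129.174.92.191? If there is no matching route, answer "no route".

R29

Routes whose prefix contains 129.174.92.191:
  129.174.64.0/18 (129.174.64.0 - 129.174.127.255) -> R29
More-specific entries that do NOT match:
  129.174.84.0/24 (129.174.84.0 - 129.174.84.255) does not contain 129.174.92.191
Longest matching prefix is /18 -> next hop R29.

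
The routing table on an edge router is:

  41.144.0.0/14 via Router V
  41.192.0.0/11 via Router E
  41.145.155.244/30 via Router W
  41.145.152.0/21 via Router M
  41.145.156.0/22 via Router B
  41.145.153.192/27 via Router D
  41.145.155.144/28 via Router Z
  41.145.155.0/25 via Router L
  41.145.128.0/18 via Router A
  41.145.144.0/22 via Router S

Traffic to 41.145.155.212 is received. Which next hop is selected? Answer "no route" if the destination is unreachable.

Router M

Routes whose prefix contains 41.145.155.212:
  41.144.0.0/14 (41.144.0.0 - 41.147.255.255) -> Router V
  41.145.128.0/18 (41.145.128.0 - 41.145.191.255) -> Router A
  41.145.152.0/21 (41.145.152.0 - 41.145.159.255) -> Router M
More-specific entries that do NOT match:
  41.145.155.244/30 (41.145.155.244 - 41.145.155.247) does not contain 41.145.155.212
  41.145.155.144/28 (41.145.155.144 - 41.145.155.159) does not contain 41.145.155.212
  41.145.153.192/27 (41.145.153.192 - 41.145.153.223) does not contain 41.145.155.212
  41.145.155.0/25 (41.145.155.0 - 41.145.155.127) does not contain 41.145.155.212
  41.145.156.0/22 (41.145.156.0 - 41.145.159.255) does not contain 41.145.155.212
  41.145.144.0/22 (41.145.144.0 - 41.145.147.255) does not contain 41.145.155.212
Longest matching prefix is /21 -> next hop Router M.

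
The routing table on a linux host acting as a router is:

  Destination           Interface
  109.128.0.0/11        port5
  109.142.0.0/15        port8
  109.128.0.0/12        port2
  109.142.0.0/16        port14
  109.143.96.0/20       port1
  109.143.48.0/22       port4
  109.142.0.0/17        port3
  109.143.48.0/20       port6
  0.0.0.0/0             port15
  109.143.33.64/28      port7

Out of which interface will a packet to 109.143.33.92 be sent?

Routes whose prefix contains 109.143.33.92:
  0.0.0.0/0 (default, matches everything) -> port15
  109.128.0.0/11 (109.128.0.0 - 109.159.255.255) -> port5
  109.128.0.0/12 (109.128.0.0 - 109.143.255.255) -> port2
  109.142.0.0/15 (109.142.0.0 - 109.143.255.255) -> port8
More-specific entries that do NOT match:
  109.143.33.64/28 (109.143.33.64 - 109.143.33.79) does not contain 109.143.33.92
  109.143.48.0/22 (109.143.48.0 - 109.143.51.255) does not contain 109.143.33.92
  109.143.96.0/20 (109.143.96.0 - 109.143.111.255) does not contain 109.143.33.92
  109.143.48.0/20 (109.143.48.0 - 109.143.63.255) does not contain 109.143.33.92
  109.142.0.0/17 (109.142.0.0 - 109.142.127.255) does not contain 109.143.33.92
  109.142.0.0/16 (109.142.0.0 - 109.142.255.255) does not contain 109.143.33.92
Longest matching prefix is /15 -> interface port8.

port8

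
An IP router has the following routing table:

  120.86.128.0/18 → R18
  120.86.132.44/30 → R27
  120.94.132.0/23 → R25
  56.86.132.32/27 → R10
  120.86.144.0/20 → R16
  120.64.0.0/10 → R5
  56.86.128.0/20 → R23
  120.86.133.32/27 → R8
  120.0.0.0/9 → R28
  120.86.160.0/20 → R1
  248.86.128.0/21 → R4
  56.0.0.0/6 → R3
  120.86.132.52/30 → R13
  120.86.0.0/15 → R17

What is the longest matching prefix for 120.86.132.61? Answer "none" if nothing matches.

120.86.128.0/18

Entries matching 120.86.132.61:
  120.0.0.0/9 (120.0.0.0 - 120.127.255.255)
  120.64.0.0/10 (120.64.0.0 - 120.127.255.255)
  120.86.0.0/15 (120.86.0.0 - 120.87.255.255)
  120.86.128.0/18 (120.86.128.0 - 120.86.191.255)
Most specific is 120.86.128.0/18.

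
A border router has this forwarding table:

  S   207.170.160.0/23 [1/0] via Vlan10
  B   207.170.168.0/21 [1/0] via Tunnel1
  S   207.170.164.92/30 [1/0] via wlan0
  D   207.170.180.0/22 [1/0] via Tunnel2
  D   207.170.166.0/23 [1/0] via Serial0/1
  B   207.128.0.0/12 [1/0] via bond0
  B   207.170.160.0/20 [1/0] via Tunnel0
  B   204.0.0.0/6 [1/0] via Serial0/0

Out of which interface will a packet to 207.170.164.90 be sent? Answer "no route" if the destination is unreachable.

Tunnel0

Routes whose prefix contains 207.170.164.90:
  204.0.0.0/6 (204.0.0.0 - 207.255.255.255) -> Serial0/0
  207.170.160.0/20 (207.170.160.0 - 207.170.175.255) -> Tunnel0
More-specific entries that do NOT match:
  207.170.164.92/30 (207.170.164.92 - 207.170.164.95) does not contain 207.170.164.90
  207.170.160.0/23 (207.170.160.0 - 207.170.161.255) does not contain 207.170.164.90
  207.170.166.0/23 (207.170.166.0 - 207.170.167.255) does not contain 207.170.164.90
  207.170.180.0/22 (207.170.180.0 - 207.170.183.255) does not contain 207.170.164.90
  207.170.168.0/21 (207.170.168.0 - 207.170.175.255) does not contain 207.170.164.90
Longest matching prefix is /20 -> interface Tunnel0.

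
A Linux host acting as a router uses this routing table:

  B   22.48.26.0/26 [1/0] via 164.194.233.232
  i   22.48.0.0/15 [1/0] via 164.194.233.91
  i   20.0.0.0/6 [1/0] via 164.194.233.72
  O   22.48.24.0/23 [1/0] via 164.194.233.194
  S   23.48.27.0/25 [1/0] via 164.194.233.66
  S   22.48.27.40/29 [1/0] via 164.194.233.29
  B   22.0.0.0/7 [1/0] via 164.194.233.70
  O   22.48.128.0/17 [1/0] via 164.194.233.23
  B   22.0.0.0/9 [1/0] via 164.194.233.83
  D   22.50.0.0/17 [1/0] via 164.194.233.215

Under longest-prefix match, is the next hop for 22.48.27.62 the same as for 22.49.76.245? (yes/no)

yes

22.48.27.62: longest match 22.48.0.0/15 -> 164.194.233.91
22.49.76.245: longest match 22.48.0.0/15 -> 164.194.233.91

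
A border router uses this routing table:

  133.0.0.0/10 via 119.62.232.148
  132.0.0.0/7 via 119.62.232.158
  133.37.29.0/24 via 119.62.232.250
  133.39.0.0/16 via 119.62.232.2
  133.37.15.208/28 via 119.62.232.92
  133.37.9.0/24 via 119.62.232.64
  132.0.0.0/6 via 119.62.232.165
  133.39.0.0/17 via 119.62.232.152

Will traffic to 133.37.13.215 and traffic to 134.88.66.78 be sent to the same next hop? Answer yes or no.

no

133.37.13.215: longest match 133.0.0.0/10 -> 119.62.232.148
134.88.66.78: longest match 132.0.0.0/6 -> 119.62.232.165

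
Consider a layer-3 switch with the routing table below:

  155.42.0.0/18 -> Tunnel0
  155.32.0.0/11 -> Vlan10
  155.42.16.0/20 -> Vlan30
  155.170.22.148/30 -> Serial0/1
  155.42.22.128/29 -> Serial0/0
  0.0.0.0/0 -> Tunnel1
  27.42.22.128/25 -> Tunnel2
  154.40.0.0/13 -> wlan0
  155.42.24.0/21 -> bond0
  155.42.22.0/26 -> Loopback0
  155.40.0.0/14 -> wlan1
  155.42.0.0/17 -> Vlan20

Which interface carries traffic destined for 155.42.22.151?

Vlan30

Routes whose prefix contains 155.42.22.151:
  0.0.0.0/0 (default, matches everything) -> Tunnel1
  155.32.0.0/11 (155.32.0.0 - 155.63.255.255) -> Vlan10
  155.40.0.0/14 (155.40.0.0 - 155.43.255.255) -> wlan1
  155.42.0.0/17 (155.42.0.0 - 155.42.127.255) -> Vlan20
  155.42.0.0/18 (155.42.0.0 - 155.42.63.255) -> Tunnel0
  155.42.16.0/20 (155.42.16.0 - 155.42.31.255) -> Vlan30
More-specific entries that do NOT match:
  155.170.22.148/30 (155.170.22.148 - 155.170.22.151) does not contain 155.42.22.151
  155.42.22.128/29 (155.42.22.128 - 155.42.22.135) does not contain 155.42.22.151
  155.42.22.0/26 (155.42.22.0 - 155.42.22.63) does not contain 155.42.22.151
  27.42.22.128/25 (27.42.22.128 - 27.42.22.255) does not contain 155.42.22.151
  155.42.24.0/21 (155.42.24.0 - 155.42.31.255) does not contain 155.42.22.151
Longest matching prefix is /20 -> interface Vlan30.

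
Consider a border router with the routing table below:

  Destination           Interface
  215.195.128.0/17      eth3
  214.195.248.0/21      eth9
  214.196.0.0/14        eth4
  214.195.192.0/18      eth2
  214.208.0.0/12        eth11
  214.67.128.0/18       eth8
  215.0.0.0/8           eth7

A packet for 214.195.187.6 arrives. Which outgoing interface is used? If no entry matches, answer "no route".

No entry's prefix contains 214.195.187.6; there is no default route.

no route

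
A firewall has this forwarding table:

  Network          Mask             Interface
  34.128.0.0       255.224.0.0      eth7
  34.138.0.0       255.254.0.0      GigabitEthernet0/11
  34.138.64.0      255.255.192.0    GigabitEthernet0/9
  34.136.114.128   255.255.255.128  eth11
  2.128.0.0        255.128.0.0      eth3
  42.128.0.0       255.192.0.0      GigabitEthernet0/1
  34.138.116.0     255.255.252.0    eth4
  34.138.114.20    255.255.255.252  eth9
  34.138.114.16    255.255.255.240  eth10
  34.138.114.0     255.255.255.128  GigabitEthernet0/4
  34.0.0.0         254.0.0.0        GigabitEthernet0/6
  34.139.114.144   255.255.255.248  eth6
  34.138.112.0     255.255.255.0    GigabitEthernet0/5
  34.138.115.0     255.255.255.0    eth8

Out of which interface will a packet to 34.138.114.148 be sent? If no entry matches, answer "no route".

GigabitEthernet0/9

Routes whose prefix contains 34.138.114.148:
  34.0.0.0/7 (34.0.0.0 - 35.255.255.255) -> GigabitEthernet0/6
  34.128.0.0/11 (34.128.0.0 - 34.159.255.255) -> eth7
  34.138.0.0/15 (34.138.0.0 - 34.139.255.255) -> GigabitEthernet0/11
  34.138.64.0/18 (34.138.64.0 - 34.138.127.255) -> GigabitEthernet0/9
More-specific entries that do NOT match:
  34.138.114.20/30 (34.138.114.20 - 34.138.114.23) does not contain 34.138.114.148
  34.139.114.144/29 (34.139.114.144 - 34.139.114.151) does not contain 34.138.114.148
  34.138.114.16/28 (34.138.114.16 - 34.138.114.31) does not contain 34.138.114.148
  34.136.114.128/25 (34.136.114.128 - 34.136.114.255) does not contain 34.138.114.148
  34.138.114.0/25 (34.138.114.0 - 34.138.114.127) does not contain 34.138.114.148
  34.138.112.0/24 (34.138.112.0 - 34.138.112.255) does not contain 34.138.114.148
  34.138.115.0/24 (34.138.115.0 - 34.138.115.255) does not contain 34.138.114.148
  34.138.116.0/22 (34.138.116.0 - 34.138.119.255) does not contain 34.138.114.148
Longest matching prefix is /18 -> interface GigabitEthernet0/9.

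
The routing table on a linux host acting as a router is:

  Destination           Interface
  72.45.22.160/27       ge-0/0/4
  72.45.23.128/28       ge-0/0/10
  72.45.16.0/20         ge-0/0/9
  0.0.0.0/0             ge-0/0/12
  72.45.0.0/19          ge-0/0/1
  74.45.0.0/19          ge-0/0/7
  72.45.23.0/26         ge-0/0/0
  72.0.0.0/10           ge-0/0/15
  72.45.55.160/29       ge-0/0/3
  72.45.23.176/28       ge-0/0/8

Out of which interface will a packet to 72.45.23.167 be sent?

Routes whose prefix contains 72.45.23.167:
  0.0.0.0/0 (default, matches everything) -> ge-0/0/12
  72.0.0.0/10 (72.0.0.0 - 72.63.255.255) -> ge-0/0/15
  72.45.0.0/19 (72.45.0.0 - 72.45.31.255) -> ge-0/0/1
  72.45.16.0/20 (72.45.16.0 - 72.45.31.255) -> ge-0/0/9
More-specific entries that do NOT match:
  72.45.55.160/29 (72.45.55.160 - 72.45.55.167) does not contain 72.45.23.167
  72.45.23.128/28 (72.45.23.128 - 72.45.23.143) does not contain 72.45.23.167
  72.45.23.176/28 (72.45.23.176 - 72.45.23.191) does not contain 72.45.23.167
  72.45.22.160/27 (72.45.22.160 - 72.45.22.191) does not contain 72.45.23.167
  72.45.23.0/26 (72.45.23.0 - 72.45.23.63) does not contain 72.45.23.167
Longest matching prefix is /20 -> interface ge-0/0/9.

ge-0/0/9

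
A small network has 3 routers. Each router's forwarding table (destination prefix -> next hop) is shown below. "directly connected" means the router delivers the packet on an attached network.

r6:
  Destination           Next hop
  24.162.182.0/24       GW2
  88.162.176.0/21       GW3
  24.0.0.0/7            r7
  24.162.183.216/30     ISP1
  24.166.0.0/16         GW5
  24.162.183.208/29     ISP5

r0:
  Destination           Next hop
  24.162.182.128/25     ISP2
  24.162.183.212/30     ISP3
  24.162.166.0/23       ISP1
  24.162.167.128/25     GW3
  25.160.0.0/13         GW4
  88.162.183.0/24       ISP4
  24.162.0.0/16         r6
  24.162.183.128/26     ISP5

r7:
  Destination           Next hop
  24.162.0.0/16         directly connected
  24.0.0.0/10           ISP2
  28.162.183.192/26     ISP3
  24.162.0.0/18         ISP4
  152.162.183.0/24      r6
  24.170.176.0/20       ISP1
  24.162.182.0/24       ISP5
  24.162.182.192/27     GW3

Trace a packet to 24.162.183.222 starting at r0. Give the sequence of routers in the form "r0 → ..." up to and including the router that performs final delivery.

At r0: longest match for 24.162.183.222 is 24.162.0.0/16 -> r6
At r6: longest match for 24.162.183.222 is 24.0.0.0/7 -> r7
At r7: longest match for 24.162.183.222 is 24.162.0.0/16 -> directly connected

r0 → r6 → r7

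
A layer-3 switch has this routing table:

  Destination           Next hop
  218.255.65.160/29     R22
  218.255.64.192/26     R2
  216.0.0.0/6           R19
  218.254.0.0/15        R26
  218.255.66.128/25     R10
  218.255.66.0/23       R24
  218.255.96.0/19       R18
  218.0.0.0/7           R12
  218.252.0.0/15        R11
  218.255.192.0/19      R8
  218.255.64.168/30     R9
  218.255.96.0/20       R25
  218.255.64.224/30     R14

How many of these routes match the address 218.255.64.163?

Prefixes containing 218.255.64.163:
  216.0.0.0/6 (216.0.0.0 - 219.255.255.255)
  218.0.0.0/7 (218.0.0.0 - 219.255.255.255)
  218.254.0.0/15 (218.254.0.0 - 218.255.255.255)
Total matching entries: 3.

3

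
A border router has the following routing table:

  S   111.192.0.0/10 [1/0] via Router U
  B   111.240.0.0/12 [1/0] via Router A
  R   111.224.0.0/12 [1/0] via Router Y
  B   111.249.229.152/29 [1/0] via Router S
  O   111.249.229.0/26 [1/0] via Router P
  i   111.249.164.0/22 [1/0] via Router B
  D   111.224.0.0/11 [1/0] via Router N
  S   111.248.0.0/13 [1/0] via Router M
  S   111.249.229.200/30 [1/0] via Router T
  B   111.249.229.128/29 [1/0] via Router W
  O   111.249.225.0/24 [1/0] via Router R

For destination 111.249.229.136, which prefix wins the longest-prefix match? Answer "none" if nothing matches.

111.248.0.0/13

Entries matching 111.249.229.136:
  111.192.0.0/10 (111.192.0.0 - 111.255.255.255)
  111.224.0.0/11 (111.224.0.0 - 111.255.255.255)
  111.240.0.0/12 (111.240.0.0 - 111.255.255.255)
  111.248.0.0/13 (111.248.0.0 - 111.255.255.255)
Most specific is 111.248.0.0/13.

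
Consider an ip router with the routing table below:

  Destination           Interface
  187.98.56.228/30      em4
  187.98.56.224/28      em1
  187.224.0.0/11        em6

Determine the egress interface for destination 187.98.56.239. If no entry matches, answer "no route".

em1

Routes whose prefix contains 187.98.56.239:
  187.98.56.224/28 (187.98.56.224 - 187.98.56.239) -> em1
More-specific entries that do NOT match:
  187.98.56.228/30 (187.98.56.228 - 187.98.56.231) does not contain 187.98.56.239
Longest matching prefix is /28 -> interface em1.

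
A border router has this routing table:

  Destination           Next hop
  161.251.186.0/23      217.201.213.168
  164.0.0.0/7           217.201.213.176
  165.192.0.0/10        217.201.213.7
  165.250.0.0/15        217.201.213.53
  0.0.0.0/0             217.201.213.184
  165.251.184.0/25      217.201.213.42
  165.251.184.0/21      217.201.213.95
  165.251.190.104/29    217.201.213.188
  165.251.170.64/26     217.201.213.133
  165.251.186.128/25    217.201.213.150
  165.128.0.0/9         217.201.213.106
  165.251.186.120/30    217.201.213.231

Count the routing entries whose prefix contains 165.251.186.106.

Prefixes containing 165.251.186.106:
  0.0.0.0/0 (default, matches everything)
  164.0.0.0/7 (164.0.0.0 - 165.255.255.255)
  165.128.0.0/9 (165.128.0.0 - 165.255.255.255)
  165.192.0.0/10 (165.192.0.0 - 165.255.255.255)
  165.250.0.0/15 (165.250.0.0 - 165.251.255.255)
  165.251.184.0/21 (165.251.184.0 - 165.251.191.255)
Total matching entries: 6.

6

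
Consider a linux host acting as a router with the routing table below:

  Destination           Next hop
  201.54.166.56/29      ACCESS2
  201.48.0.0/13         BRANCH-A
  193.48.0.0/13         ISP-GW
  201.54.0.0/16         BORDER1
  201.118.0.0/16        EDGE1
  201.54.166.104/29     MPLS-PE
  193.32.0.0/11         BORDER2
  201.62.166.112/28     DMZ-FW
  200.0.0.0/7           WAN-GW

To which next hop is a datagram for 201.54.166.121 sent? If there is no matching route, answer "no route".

Routes whose prefix contains 201.54.166.121:
  200.0.0.0/7 (200.0.0.0 - 201.255.255.255) -> WAN-GW
  201.48.0.0/13 (201.48.0.0 - 201.55.255.255) -> BRANCH-A
  201.54.0.0/16 (201.54.0.0 - 201.54.255.255) -> BORDER1
More-specific entries that do NOT match:
  201.54.166.56/29 (201.54.166.56 - 201.54.166.63) does not contain 201.54.166.121
  201.54.166.104/29 (201.54.166.104 - 201.54.166.111) does not contain 201.54.166.121
  201.62.166.112/28 (201.62.166.112 - 201.62.166.127) does not contain 201.54.166.121
Longest matching prefix is /16 -> next hop BORDER1.

BORDER1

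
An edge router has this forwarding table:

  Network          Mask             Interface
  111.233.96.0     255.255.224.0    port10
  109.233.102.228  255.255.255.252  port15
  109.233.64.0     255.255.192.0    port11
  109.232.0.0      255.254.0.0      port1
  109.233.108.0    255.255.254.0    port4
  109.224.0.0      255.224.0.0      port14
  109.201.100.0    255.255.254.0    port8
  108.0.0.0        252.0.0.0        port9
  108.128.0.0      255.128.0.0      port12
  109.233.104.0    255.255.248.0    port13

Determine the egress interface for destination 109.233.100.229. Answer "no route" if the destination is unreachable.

port11

Routes whose prefix contains 109.233.100.229:
  108.0.0.0/6 (108.0.0.0 - 111.255.255.255) -> port9
  109.224.0.0/11 (109.224.0.0 - 109.255.255.255) -> port14
  109.232.0.0/15 (109.232.0.0 - 109.233.255.255) -> port1
  109.233.64.0/18 (109.233.64.0 - 109.233.127.255) -> port11
More-specific entries that do NOT match:
  109.233.102.228/30 (109.233.102.228 - 109.233.102.231) does not contain 109.233.100.229
  109.233.108.0/23 (109.233.108.0 - 109.233.109.255) does not contain 109.233.100.229
  109.201.100.0/23 (109.201.100.0 - 109.201.101.255) does not contain 109.233.100.229
  109.233.104.0/21 (109.233.104.0 - 109.233.111.255) does not contain 109.233.100.229
  111.233.96.0/19 (111.233.96.0 - 111.233.127.255) does not contain 109.233.100.229
Longest matching prefix is /18 -> interface port11.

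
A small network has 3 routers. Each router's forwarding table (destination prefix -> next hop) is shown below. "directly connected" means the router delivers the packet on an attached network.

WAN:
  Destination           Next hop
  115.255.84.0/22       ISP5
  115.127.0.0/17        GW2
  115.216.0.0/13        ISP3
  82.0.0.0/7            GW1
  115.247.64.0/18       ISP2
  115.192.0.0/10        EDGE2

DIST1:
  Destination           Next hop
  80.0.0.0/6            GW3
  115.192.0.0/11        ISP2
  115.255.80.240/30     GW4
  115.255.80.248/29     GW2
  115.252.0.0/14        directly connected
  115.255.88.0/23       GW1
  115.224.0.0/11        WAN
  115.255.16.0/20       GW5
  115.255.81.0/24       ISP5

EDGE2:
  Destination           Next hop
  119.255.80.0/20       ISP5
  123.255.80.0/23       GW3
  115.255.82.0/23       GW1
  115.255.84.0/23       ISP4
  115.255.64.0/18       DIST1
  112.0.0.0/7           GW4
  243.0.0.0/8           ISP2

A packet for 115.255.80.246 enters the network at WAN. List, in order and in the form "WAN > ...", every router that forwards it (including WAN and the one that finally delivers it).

WAN > EDGE2 > DIST1

At WAN: longest match for 115.255.80.246 is 115.192.0.0/10 -> EDGE2
At EDGE2: longest match for 115.255.80.246 is 115.255.64.0/18 -> DIST1
At DIST1: longest match for 115.255.80.246 is 115.252.0.0/14 -> directly connected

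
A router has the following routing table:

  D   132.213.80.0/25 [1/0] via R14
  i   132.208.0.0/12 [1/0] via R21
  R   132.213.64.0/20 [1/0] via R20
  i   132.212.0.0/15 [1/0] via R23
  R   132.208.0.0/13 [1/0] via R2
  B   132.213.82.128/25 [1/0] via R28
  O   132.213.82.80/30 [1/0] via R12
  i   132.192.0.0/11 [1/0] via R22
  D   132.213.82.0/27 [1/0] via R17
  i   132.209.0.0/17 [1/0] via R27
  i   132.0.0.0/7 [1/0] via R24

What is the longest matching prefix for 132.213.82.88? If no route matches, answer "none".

132.212.0.0/15

Entries matching 132.213.82.88:
  132.0.0.0/7 (132.0.0.0 - 133.255.255.255)
  132.192.0.0/11 (132.192.0.0 - 132.223.255.255)
  132.208.0.0/12 (132.208.0.0 - 132.223.255.255)
  132.208.0.0/13 (132.208.0.0 - 132.215.255.255)
  132.212.0.0/15 (132.212.0.0 - 132.213.255.255)
Most specific is 132.212.0.0/15.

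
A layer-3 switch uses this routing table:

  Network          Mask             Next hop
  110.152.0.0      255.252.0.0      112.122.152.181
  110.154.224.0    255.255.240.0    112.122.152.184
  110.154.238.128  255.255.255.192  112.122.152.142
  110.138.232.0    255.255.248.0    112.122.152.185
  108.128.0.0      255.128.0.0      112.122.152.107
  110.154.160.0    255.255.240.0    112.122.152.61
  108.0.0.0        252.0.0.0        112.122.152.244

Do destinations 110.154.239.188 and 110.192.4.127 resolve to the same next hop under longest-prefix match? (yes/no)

110.154.239.188: longest match 110.154.224.0/20 -> 112.122.152.184
110.192.4.127: longest match 108.0.0.0/6 -> 112.122.152.244

no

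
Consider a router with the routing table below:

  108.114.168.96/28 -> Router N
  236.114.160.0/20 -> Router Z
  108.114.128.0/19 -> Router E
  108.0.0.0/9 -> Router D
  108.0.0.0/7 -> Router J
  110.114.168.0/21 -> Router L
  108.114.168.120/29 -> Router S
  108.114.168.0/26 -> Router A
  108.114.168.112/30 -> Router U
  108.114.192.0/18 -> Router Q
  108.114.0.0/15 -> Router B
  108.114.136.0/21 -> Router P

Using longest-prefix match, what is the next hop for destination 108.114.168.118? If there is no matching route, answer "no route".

Routes whose prefix contains 108.114.168.118:
  108.0.0.0/7 (108.0.0.0 - 109.255.255.255) -> Router J
  108.0.0.0/9 (108.0.0.0 - 108.127.255.255) -> Router D
  108.114.0.0/15 (108.114.0.0 - 108.115.255.255) -> Router B
More-specific entries that do NOT match:
  108.114.168.112/30 (108.114.168.112 - 108.114.168.115) does not contain 108.114.168.118
  108.114.168.120/29 (108.114.168.120 - 108.114.168.127) does not contain 108.114.168.118
  108.114.168.96/28 (108.114.168.96 - 108.114.168.111) does not contain 108.114.168.118
  108.114.168.0/26 (108.114.168.0 - 108.114.168.63) does not contain 108.114.168.118
  110.114.168.0/21 (110.114.168.0 - 110.114.175.255) does not contain 108.114.168.118
  108.114.136.0/21 (108.114.136.0 - 108.114.143.255) does not contain 108.114.168.118
  236.114.160.0/20 (236.114.160.0 - 236.114.175.255) does not contain 108.114.168.118
  108.114.128.0/19 (108.114.128.0 - 108.114.159.255) does not contain 108.114.168.118
  108.114.192.0/18 (108.114.192.0 - 108.114.255.255) does not contain 108.114.168.118
Longest matching prefix is /15 -> next hop Router B.

Router B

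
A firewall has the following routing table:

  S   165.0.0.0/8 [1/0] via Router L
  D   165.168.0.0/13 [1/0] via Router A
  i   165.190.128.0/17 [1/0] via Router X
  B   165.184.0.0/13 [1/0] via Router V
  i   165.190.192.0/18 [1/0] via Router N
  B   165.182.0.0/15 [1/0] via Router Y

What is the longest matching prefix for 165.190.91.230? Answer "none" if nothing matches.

165.184.0.0/13

Entries matching 165.190.91.230:
  165.0.0.0/8 (165.0.0.0 - 165.255.255.255)
  165.184.0.0/13 (165.184.0.0 - 165.191.255.255)
Most specific is 165.184.0.0/13.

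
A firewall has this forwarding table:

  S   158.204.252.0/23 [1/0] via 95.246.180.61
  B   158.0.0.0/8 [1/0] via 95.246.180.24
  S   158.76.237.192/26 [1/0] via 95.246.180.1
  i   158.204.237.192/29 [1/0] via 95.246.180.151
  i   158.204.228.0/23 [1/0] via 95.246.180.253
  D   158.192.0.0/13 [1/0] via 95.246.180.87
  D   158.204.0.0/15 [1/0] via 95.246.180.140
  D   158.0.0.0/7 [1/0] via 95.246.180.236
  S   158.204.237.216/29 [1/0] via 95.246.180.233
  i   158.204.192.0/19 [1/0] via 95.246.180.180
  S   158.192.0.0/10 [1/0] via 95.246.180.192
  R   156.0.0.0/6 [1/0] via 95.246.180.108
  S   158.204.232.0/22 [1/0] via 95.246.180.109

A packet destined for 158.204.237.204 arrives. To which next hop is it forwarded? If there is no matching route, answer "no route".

95.246.180.140

Routes whose prefix contains 158.204.237.204:
  156.0.0.0/6 (156.0.0.0 - 159.255.255.255) -> 95.246.180.108
  158.0.0.0/7 (158.0.0.0 - 159.255.255.255) -> 95.246.180.236
  158.0.0.0/8 (158.0.0.0 - 158.255.255.255) -> 95.246.180.24
  158.192.0.0/10 (158.192.0.0 - 158.255.255.255) -> 95.246.180.192
  158.204.0.0/15 (158.204.0.0 - 158.205.255.255) -> 95.246.180.140
More-specific entries that do NOT match:
  158.204.237.192/29 (158.204.237.192 - 158.204.237.199) does not contain 158.204.237.204
  158.204.237.216/29 (158.204.237.216 - 158.204.237.223) does not contain 158.204.237.204
  158.76.237.192/26 (158.76.237.192 - 158.76.237.255) does not contain 158.204.237.204
  158.204.252.0/23 (158.204.252.0 - 158.204.253.255) does not contain 158.204.237.204
  158.204.228.0/23 (158.204.228.0 - 158.204.229.255) does not contain 158.204.237.204
  158.204.232.0/22 (158.204.232.0 - 158.204.235.255) does not contain 158.204.237.204
  158.204.192.0/19 (158.204.192.0 - 158.204.223.255) does not contain 158.204.237.204
Longest matching prefix is /15 -> next hop 95.246.180.140.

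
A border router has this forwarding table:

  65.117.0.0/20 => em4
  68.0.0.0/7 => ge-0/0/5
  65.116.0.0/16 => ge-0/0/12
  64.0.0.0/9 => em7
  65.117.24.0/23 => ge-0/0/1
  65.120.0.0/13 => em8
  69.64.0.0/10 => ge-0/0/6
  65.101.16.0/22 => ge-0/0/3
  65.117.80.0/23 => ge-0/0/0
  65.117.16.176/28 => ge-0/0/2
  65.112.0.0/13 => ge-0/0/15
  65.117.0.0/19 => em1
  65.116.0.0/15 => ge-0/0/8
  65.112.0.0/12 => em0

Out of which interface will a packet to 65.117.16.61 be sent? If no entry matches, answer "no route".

em1

Routes whose prefix contains 65.117.16.61:
  65.112.0.0/12 (65.112.0.0 - 65.127.255.255) -> em0
  65.112.0.0/13 (65.112.0.0 - 65.119.255.255) -> ge-0/0/15
  65.116.0.0/15 (65.116.0.0 - 65.117.255.255) -> ge-0/0/8
  65.117.0.0/19 (65.117.0.0 - 65.117.31.255) -> em1
More-specific entries that do NOT match:
  65.117.16.176/28 (65.117.16.176 - 65.117.16.191) does not contain 65.117.16.61
  65.117.24.0/23 (65.117.24.0 - 65.117.25.255) does not contain 65.117.16.61
  65.117.80.0/23 (65.117.80.0 - 65.117.81.255) does not contain 65.117.16.61
  65.101.16.0/22 (65.101.16.0 - 65.101.19.255) does not contain 65.117.16.61
  65.117.0.0/20 (65.117.0.0 - 65.117.15.255) does not contain 65.117.16.61
Longest matching prefix is /19 -> interface em1.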